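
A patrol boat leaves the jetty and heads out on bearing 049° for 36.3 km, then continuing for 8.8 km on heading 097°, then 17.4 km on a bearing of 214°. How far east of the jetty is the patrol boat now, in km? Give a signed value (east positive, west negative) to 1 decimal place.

26.4 km

Leg 1 (049°, 36.3 km): east 36.3 sin 49° = 27.40, north 36.3 cos 49° = 23.81
Leg 2 (097°, 8.8 km): east 8.8 sin 97° = 8.73, north 8.8 cos 97° = -1.07
Leg 3 (214°, 17.4 km): east 17.4 sin 214° = -9.73, north 17.4 cos 214° = -14.43
Net east component: 26.40 km.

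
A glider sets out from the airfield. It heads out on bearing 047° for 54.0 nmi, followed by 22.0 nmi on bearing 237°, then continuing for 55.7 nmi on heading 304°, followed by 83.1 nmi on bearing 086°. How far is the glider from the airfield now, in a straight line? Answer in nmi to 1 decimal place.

84.6 nmi

Leg 1 (047°, 54.0 nmi): east 54.0 sin 47° = 39.49, north 54.0 cos 47° = 36.83
Leg 2 (237°, 22.0 nmi): east 22.0 sin 237° = -18.45, north 22.0 cos 237° = -11.98
Leg 3 (304°, 55.7 nmi): east 55.7 sin 304° = -46.18, north 55.7 cos 304° = 31.15
Leg 4 (086°, 83.1 nmi): east 83.1 sin 86° = 82.90, north 83.1 cos 86° = 5.80
Net: 57.76 east, 61.79 north. Distance = √((57.76)² + (61.79)²) = 84.584 nmi.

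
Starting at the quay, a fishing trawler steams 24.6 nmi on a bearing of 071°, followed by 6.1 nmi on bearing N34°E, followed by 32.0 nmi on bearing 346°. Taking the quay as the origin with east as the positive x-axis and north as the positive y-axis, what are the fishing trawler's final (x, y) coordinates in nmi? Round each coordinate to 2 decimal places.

Leg 1 (071°, 24.6 nmi): east 24.6 sin 71° = 23.26, north 24.6 cos 71° = 8.01
Leg 2 (N34°E, 6.1 nmi): east 6.1 sin 34° = 3.41, north 6.1 cos 34° = 5.06
Leg 3 (346°, 32.0 nmi): east 32.0 sin 346° = -7.74, north 32.0 cos 346° = 31.05
Summing: 18.93 nmi east, 44.12 nmi north → (18.93, 44.12).

(18.93, 44.12)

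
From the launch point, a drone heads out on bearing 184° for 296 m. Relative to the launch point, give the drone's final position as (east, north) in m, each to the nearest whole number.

Leg 1 (184°, 296 m): east 296 sin 184° = -20.65, north 296 cos 184° = -295.28
Summing: -20.65 m east, -295.28 m north → (-21, -295).

(-21, -295)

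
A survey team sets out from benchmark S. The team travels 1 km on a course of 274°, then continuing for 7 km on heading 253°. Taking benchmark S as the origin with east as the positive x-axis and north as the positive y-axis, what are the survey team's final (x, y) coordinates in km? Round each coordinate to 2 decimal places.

Leg 1 (274°, 1 km): east 1 sin 274° = -1.00, north 1 cos 274° = 0.07
Leg 2 (253°, 7 km): east 7 sin 253° = -6.69, north 7 cos 253° = -2.05
Summing: -7.69 km east, -1.98 km north → (-7.69, -1.98).

(-7.69, -1.98)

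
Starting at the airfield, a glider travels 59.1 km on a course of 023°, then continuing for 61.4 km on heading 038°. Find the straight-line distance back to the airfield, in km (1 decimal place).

119.5 km

Leg 1 (023°, 59.1 km): east 59.1 sin 23° = 23.09, north 59.1 cos 23° = 54.40
Leg 2 (038°, 61.4 km): east 61.4 sin 38° = 37.80, north 61.4 cos 38° = 48.38
Net: 60.89 east, 102.79 north. Distance = √((60.89)² + (102.79)²) = 119.469 km.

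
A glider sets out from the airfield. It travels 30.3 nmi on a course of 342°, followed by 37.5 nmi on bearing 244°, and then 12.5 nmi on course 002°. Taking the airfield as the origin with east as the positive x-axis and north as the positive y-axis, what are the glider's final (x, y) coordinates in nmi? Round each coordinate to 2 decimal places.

Leg 1 (342°, 30.3 nmi): east 30.3 sin 342° = -9.36, north 30.3 cos 342° = 28.82
Leg 2 (244°, 37.5 nmi): east 37.5 sin 244° = -33.70, north 37.5 cos 244° = -16.44
Leg 3 (002°, 12.5 nmi): east 12.5 sin 2° = 0.44, north 12.5 cos 2° = 12.49
Summing: -42.63 nmi east, 24.87 nmi north → (-42.63, 24.87).

(-42.63, 24.87)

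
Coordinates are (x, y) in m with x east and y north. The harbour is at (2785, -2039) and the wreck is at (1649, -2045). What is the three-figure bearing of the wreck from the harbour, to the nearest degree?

Δeast = 1649 − 2785 = -1136.00; Δnorth = -2045 − -2039 = -6.00.
Bearing = atan2(Δeast, Δnorth) mod 360° = 269.70° ≈ 270°.

270°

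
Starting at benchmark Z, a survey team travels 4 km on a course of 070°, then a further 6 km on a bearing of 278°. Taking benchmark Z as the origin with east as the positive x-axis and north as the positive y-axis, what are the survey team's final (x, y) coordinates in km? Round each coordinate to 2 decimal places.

Leg 1 (070°, 4 km): east 4 sin 70° = 3.76, north 4 cos 70° = 1.37
Leg 2 (278°, 6 km): east 6 sin 278° = -5.94, north 6 cos 278° = 0.84
Summing: -2.18 km east, 2.20 km north → (-2.18, 2.20).

(-2.18, 2.20)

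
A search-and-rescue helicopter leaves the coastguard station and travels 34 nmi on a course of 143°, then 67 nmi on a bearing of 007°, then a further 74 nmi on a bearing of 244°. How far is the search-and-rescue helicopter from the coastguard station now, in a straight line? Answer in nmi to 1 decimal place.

Leg 1 (143°, 34 nmi): east 34 sin 143° = 20.46, north 34 cos 143° = -27.15
Leg 2 (007°, 67 nmi): east 67 sin 7° = 8.17, north 67 cos 7° = 66.50
Leg 3 (244°, 74 nmi): east 74 sin 244° = -66.51, north 74 cos 244° = -32.44
Net: -37.88 east, 6.91 north. Distance = √((-37.88)² + (6.91)²) = 38.508 nmi.

38.5 nmi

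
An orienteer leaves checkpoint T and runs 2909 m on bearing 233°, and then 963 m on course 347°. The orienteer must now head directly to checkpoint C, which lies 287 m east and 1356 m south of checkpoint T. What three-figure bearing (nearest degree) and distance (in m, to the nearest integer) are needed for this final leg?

Leg 1 (233°, 2909 m): east 2909 sin 233° = -2323.23, north 2909 cos 233° = -1750.68
Leg 2 (347°, 963 m): east 963 sin 347° = -216.63, north 963 cos 347° = 938.32
Current position: (-2539.86, -812.36). Target: (287, -1356). Remaining: Δeast = 2826.86, Δnorth = -543.64.
Bearing = atan2(2826.86, -543.64) mod 360° = 100.89°; distance = √((2826.86)² + (-543.64)²) = 2878.658 m.

101°, 2879 m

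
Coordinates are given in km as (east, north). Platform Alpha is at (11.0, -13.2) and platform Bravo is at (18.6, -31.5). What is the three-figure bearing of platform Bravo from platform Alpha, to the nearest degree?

Δeast = 18.6 − 11.0 = 7.60; Δnorth = -31.5 − -13.2 = -18.30.
Bearing = atan2(Δeast, Δnorth) mod 360° = 157.45° ≈ 157°.

157°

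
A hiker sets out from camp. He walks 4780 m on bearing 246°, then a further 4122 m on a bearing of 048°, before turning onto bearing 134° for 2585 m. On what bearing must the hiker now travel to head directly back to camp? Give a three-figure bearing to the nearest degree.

Leg 1 (246°, 4780 m): east 4780 sin 246° = -4366.75, north 4780 cos 246° = -1944.20
Leg 2 (048°, 4122 m): east 4122 sin 48° = 3063.24, north 4122 cos 48° = 2758.16
Leg 3 (134°, 2585 m): east 2585 sin 134° = 1859.49, north 2585 cos 134° = -1795.69
Net displacement: 555.99 east, -981.74 north. Direction back to start is (-555.99, 981.74): bearing = atan2(-555.99, 981.74) mod 360° = 330.48° ≈ 330°.

330°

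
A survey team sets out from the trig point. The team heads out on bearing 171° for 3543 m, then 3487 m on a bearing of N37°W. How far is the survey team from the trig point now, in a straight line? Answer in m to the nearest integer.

Leg 1 (171°, 3543 m): east 3543 sin 171° = 554.25, north 3543 cos 171° = -3499.38
Leg 2 (N37°W, 3487 m): east 3487 sin 323° = -2098.53, north 3487 cos 323° = 2784.84
Net: -1544.28 east, -714.54 north. Distance = √((-1544.28)² + (-714.54)²) = 1701.579 m.

1702 m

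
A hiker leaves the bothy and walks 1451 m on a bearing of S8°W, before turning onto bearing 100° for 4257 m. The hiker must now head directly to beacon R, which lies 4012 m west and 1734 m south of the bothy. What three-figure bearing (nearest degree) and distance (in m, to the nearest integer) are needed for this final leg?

273°, 8015 m

Leg 1 (S8°W, 1451 m): east 1451 sin 188° = -201.94, north 1451 cos 188° = -1436.88
Leg 2 (100°, 4257 m): east 4257 sin 100° = 4192.33, north 4257 cos 100° = -739.22
Current position: (3990.39, -2176.10). Target: (-4012, -1734). Remaining: Δeast = -8002.39, Δnorth = 442.10.
Bearing = atan2(-8002.39, 442.10) mod 360° = 273.16°; distance = √((-8002.39)² + (442.10)²) = 8014.589 m.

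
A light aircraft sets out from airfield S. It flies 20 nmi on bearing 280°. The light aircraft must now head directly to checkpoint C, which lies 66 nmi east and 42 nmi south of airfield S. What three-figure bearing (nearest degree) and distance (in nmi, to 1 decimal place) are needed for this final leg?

Leg 1 (280°, 20 nmi): east 20 sin 280° = -19.70, north 20 cos 280° = 3.47
Current position: (-19.70, 3.47). Target: (66, -42). Remaining: Δeast = 85.70, Δnorth = -45.47.
Bearing = atan2(85.70, -45.47) mod 360° = 117.95°; distance = √((85.70)² + (-45.47)²) = 97.014 nmi.

118°, 97.0 nmi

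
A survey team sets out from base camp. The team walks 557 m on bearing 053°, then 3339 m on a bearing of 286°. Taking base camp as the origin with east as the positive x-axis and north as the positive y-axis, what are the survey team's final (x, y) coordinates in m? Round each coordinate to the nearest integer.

Leg 1 (053°, 557 m): east 557 sin 53° = 444.84, north 557 cos 53° = 335.21
Leg 2 (286°, 3339 m): east 3339 sin 286° = -3209.65, north 3339 cos 286° = 920.35
Summing: -2764.81 m east, 1255.56 m north → (-2765, 1256).

(-2765, 1256)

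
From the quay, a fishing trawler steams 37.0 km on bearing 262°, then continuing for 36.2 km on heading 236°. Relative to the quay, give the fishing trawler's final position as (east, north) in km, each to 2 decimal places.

(-66.65, -25.39)

Leg 1 (262°, 37.0 km): east 37.0 sin 262° = -36.64, north 37.0 cos 262° = -5.15
Leg 2 (236°, 36.2 km): east 36.2 sin 236° = -30.01, north 36.2 cos 236° = -20.24
Summing: -66.65 km east, -25.39 km north → (-66.65, -25.39).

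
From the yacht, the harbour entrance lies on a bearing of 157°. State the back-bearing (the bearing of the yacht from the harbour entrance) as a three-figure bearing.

337°

Back-bearing = 157° + 180° = 337°.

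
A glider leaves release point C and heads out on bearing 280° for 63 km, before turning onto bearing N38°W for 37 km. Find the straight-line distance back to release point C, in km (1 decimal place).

93.8 km

Leg 1 (280°, 63 km): east 63 sin 280° = -62.04, north 63 cos 280° = 10.94
Leg 2 (N38°W, 37 km): east 37 sin 322° = -22.78, north 37 cos 322° = 29.16
Net: -84.82 east, 40.10 north. Distance = √((-84.82)² + (40.10)²) = 93.822 km.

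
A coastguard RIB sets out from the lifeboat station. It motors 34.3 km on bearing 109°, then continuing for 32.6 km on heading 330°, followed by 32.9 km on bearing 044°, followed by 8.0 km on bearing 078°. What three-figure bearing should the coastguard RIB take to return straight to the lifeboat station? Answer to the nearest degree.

Leg 1 (109°, 34.3 km): east 34.3 sin 109° = 32.43, north 34.3 cos 109° = -11.17
Leg 2 (330°, 32.6 km): east 32.6 sin 330° = -16.30, north 32.6 cos 330° = 28.23
Leg 3 (044°, 32.9 km): east 32.9 sin 44° = 22.85, north 32.9 cos 44° = 23.67
Leg 4 (078°, 8.0 km): east 8.0 sin 78° = 7.83, north 8.0 cos 78° = 1.66
Net displacement: 46.81 east, 42.40 north. Direction back to start is (-46.81, -42.40): bearing = atan2(-46.81, -42.40) mod 360° = 227.83° ≈ 228°.

228°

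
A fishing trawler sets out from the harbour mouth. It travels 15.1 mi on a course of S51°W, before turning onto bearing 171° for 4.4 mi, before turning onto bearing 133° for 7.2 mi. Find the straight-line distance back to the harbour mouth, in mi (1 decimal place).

Leg 1 (S51°W, 15.1 mi): east 15.1 sin 231° = -11.73, north 15.1 cos 231° = -9.50
Leg 2 (171°, 4.4 mi): east 4.4 sin 171° = 0.69, north 4.4 cos 171° = -4.35
Leg 3 (133°, 7.2 mi): east 7.2 sin 133° = 5.27, north 7.2 cos 133° = -4.91
Net: -5.78 east, -18.76 north. Distance = √((-5.78)² + (-18.76)²) = 19.629 mi.

19.6 mi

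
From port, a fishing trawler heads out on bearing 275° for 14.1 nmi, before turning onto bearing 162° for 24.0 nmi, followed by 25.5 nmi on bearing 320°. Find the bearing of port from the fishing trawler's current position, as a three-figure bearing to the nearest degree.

Leg 1 (275°, 14.1 nmi): east 14.1 sin 275° = -14.05, north 14.1 cos 275° = 1.23
Leg 2 (162°, 24.0 nmi): east 24.0 sin 162° = 7.42, north 24.0 cos 162° = -22.83
Leg 3 (320°, 25.5 nmi): east 25.5 sin 320° = -16.39, north 25.5 cos 320° = 19.53
Net displacement: -23.02 east, -2.06 north. Direction back to start is (23.02, 2.06): bearing = atan2(23.02, 2.06) mod 360° = 84.88° ≈ 085°.

085°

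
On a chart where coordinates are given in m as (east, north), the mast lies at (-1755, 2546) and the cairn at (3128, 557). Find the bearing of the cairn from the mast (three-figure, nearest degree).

Δeast = 3128 − -1755 = 4883.00; Δnorth = 557 − 2546 = -1989.00.
Bearing = atan2(Δeast, Δnorth) mod 360° = 112.16° ≈ 112°.

112°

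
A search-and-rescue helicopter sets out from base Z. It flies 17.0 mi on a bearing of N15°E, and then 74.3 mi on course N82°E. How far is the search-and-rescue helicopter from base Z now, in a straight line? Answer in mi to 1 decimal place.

Leg 1 (N15°E, 17.0 mi): east 17.0 sin 15° = 4.40, north 17.0 cos 15° = 16.42
Leg 2 (N82°E, 74.3 mi): east 74.3 sin 82° = 73.58, north 74.3 cos 82° = 10.34
Net: 77.98 east, 26.76 north. Distance = √((77.98)² + (26.76)²) = 82.441 mi.

82.4 mi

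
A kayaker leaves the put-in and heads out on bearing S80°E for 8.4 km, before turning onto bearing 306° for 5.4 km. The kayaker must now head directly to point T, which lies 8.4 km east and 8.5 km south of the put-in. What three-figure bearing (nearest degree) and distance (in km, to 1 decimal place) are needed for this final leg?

Leg 1 (S80°E, 8.4 km): east 8.4 sin 100° = 8.27, north 8.4 cos 100° = -1.46
Leg 2 (306°, 5.4 km): east 5.4 sin 306° = -4.37, north 5.4 cos 306° = 3.17
Current position: (3.90, 1.72). Target: (8.4, -8.5). Remaining: Δeast = 4.50, Δnorth = -10.22.
Bearing = atan2(4.50, -10.22) mod 360° = 156.24°; distance = √((4.50)² + (-10.22)²) = 11.161 km.

156°, 11.2 km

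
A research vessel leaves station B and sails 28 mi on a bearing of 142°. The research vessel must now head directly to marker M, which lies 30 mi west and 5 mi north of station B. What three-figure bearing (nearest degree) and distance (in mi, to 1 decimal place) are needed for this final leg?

300°, 54.4 mi

Leg 1 (142°, 28 mi): east 28 sin 142° = 17.24, north 28 cos 142° = -22.06
Current position: (17.24, -22.06). Target: (-30, 5). Remaining: Δeast = -47.24, Δnorth = 27.06.
Bearing = atan2(-47.24, 27.06) mod 360° = 299.81°; distance = √((-47.24)² + (27.06)²) = 54.442 mi.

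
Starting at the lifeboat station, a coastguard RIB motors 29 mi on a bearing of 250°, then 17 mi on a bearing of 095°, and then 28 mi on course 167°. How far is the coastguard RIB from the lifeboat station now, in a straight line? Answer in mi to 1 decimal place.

38.9 mi

Leg 1 (250°, 29 mi): east 29 sin 250° = -27.25, north 29 cos 250° = -9.92
Leg 2 (095°, 17 mi): east 17 sin 95° = 16.94, north 17 cos 95° = -1.48
Leg 3 (167°, 28 mi): east 28 sin 167° = 6.30, north 28 cos 167° = -27.28
Net: -4.02 east, -38.68 north. Distance = √((-4.02)² + (-38.68)²) = 38.891 mi.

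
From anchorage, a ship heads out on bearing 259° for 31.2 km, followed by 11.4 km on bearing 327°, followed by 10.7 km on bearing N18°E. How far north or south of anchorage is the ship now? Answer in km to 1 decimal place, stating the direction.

13.8 km north

Leg 1 (259°, 31.2 km): east 31.2 sin 259° = -30.63, north 31.2 cos 259° = -5.95
Leg 2 (327°, 11.4 km): east 11.4 sin 327° = -6.21, north 11.4 cos 327° = 9.56
Leg 3 (N18°E, 10.7 km): east 10.7 sin 18° = 3.31, north 10.7 cos 18° = 10.18
Net north component: 13.78 km.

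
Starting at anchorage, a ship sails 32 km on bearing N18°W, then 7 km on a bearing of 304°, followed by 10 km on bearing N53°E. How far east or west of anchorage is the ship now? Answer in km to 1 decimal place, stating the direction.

7.7 km west

Leg 1 (N18°W, 32 km): east 32 sin 342° = -9.89, north 32 cos 342° = 30.43
Leg 2 (304°, 7 km): east 7 sin 304° = -5.80, north 7 cos 304° = 3.91
Leg 3 (N53°E, 10 km): east 10 sin 53° = 7.99, north 10 cos 53° = 6.02
Net east component: -7.71 km.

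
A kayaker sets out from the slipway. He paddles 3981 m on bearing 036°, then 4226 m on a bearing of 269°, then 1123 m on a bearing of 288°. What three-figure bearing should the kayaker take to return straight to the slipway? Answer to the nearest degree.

Leg 1 (036°, 3981 m): east 3981 sin 36° = 2339.97, north 3981 cos 36° = 3220.70
Leg 2 (269°, 4226 m): east 4226 sin 269° = -4225.36, north 4226 cos 269° = -73.75
Leg 3 (288°, 1123 m): east 1123 sin 288° = -1068.04, north 1123 cos 288° = 347.03
Net displacement: -2953.42 east, 3493.97 north. Direction back to start is (2953.42, -3493.97): bearing = atan2(2953.42, -3493.97) mod 360° = 139.79° ≈ 140°.

140°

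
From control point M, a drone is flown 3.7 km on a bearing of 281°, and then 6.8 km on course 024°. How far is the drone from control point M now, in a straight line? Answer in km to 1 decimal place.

7.0 km

Leg 1 (281°, 3.7 km): east 3.7 sin 281° = -3.63, north 3.7 cos 281° = 0.71
Leg 2 (024°, 6.8 km): east 6.8 sin 24° = 2.77, north 6.8 cos 24° = 6.21
Net: -0.87 east, 6.92 north. Distance = √((-0.87)² + (6.92)²) = 6.972 km.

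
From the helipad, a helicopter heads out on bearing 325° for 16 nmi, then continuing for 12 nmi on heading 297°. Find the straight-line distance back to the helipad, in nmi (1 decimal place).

27.2 nmi

Leg 1 (325°, 16 nmi): east 16 sin 325° = -9.18, north 16 cos 325° = 13.11
Leg 2 (297°, 12 nmi): east 12 sin 297° = -10.69, north 12 cos 297° = 5.45
Net: -19.87 east, 18.55 north. Distance = √((-19.87)² + (18.55)²) = 27.186 nmi.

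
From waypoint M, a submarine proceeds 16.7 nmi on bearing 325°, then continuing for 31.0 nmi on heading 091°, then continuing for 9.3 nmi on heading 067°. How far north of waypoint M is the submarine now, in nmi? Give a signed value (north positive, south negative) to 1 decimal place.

16.8 nmi

Leg 1 (325°, 16.7 nmi): east 16.7 sin 325° = -9.58, north 16.7 cos 325° = 13.68
Leg 2 (091°, 31.0 nmi): east 31.0 sin 91° = 31.00, north 31.0 cos 91° = -0.54
Leg 3 (067°, 9.3 nmi): east 9.3 sin 67° = 8.56, north 9.3 cos 67° = 3.63
Net north component: 16.77 nmi.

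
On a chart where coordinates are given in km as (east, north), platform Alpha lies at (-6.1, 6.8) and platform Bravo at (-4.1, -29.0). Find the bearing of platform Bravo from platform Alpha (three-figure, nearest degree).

177°

Δeast = -4.1 − -6.1 = 2.00; Δnorth = -29.0 − 6.8 = -35.80.
Bearing = atan2(Δeast, Δnorth) mod 360° = 176.80° ≈ 177°.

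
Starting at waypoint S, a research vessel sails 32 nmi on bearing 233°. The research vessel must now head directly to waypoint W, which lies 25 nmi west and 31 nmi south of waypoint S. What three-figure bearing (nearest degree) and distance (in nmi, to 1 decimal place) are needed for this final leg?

177°, 11.8 nmi

Leg 1 (233°, 32 nmi): east 32 sin 233° = -25.56, north 32 cos 233° = -19.26
Current position: (-25.56, -19.26). Target: (-25, -31). Remaining: Δeast = 0.56, Δnorth = -11.74.
Bearing = atan2(0.56, -11.74) mod 360° = 177.29°; distance = √((0.56)² + (-11.74)²) = 11.755 nmi.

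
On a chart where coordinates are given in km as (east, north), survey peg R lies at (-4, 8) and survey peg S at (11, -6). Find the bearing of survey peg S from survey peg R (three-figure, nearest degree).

133°

Δeast = 11 − -4 = 15.00; Δnorth = -6 − 8 = -14.00.
Bearing = atan2(Δeast, Δnorth) mod 360° = 133.03° ≈ 133°.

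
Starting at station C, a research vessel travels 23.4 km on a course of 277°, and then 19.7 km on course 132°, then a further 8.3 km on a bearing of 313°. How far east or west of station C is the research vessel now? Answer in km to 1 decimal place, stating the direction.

Leg 1 (277°, 23.4 km): east 23.4 sin 277° = -23.23, north 23.4 cos 277° = 2.85
Leg 2 (132°, 19.7 km): east 19.7 sin 132° = 14.64, north 19.7 cos 132° = -13.18
Leg 3 (313°, 8.3 km): east 8.3 sin 313° = -6.07, north 8.3 cos 313° = 5.66
Net east component: -14.66 km.

14.7 km west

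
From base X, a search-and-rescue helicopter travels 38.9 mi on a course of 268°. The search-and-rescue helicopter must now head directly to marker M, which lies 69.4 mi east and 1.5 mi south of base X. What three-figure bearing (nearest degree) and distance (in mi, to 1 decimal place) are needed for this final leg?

Leg 1 (268°, 38.9 mi): east 38.9 sin 268° = -38.88, north 38.9 cos 268° = -1.36
Current position: (-38.88, -1.36). Target: (69.4, -1.5). Remaining: Δeast = 108.28, Δnorth = -0.14.
Bearing = atan2(108.28, -0.14) mod 360° = 90.08°; distance = √((108.28)² + (-0.14)²) = 108.276 mi.

090°, 108.3 mi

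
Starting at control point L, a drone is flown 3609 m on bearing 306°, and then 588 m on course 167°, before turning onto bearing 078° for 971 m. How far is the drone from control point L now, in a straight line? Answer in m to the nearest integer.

2538 m

Leg 1 (306°, 3609 m): east 3609 sin 306° = -2919.74, north 3609 cos 306° = 2121.32
Leg 2 (167°, 588 m): east 588 sin 167° = 132.27, north 588 cos 167° = -572.93
Leg 3 (078°, 971 m): east 971 sin 78° = 949.78, north 971 cos 78° = 201.88
Net: -1837.69 east, 1750.27 north. Distance = √((-1837.69)² + (1750.27)²) = 2537.823 m.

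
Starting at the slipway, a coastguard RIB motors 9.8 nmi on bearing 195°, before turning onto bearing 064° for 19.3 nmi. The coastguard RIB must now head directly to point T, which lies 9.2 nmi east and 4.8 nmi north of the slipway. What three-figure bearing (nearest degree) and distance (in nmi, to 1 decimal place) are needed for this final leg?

316°, 8.1 nmi

Leg 1 (195°, 9.8 nmi): east 9.8 sin 195° = -2.54, north 9.8 cos 195° = -9.47
Leg 2 (064°, 19.3 nmi): east 19.3 sin 64° = 17.35, north 19.3 cos 64° = 8.46
Current position: (14.81, -1.01). Target: (9.2, 4.8). Remaining: Δeast = -5.61, Δnorth = 5.81.
Bearing = atan2(-5.61, 5.81) mod 360° = 315.98°; distance = √((-5.61)² + (5.81)²) = 8.073 nmi.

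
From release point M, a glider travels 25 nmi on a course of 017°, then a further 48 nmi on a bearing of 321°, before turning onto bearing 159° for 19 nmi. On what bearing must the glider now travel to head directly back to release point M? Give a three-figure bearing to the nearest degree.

Leg 1 (017°, 25 nmi): east 25 sin 17° = 7.31, north 25 cos 17° = 23.91
Leg 2 (321°, 48 nmi): east 48 sin 321° = -30.21, north 48 cos 321° = 37.30
Leg 3 (159°, 19 nmi): east 19 sin 159° = 6.81, north 19 cos 159° = -17.74
Net displacement: -16.09 east, 43.47 north. Direction back to start is (16.09, -43.47): bearing = atan2(16.09, -43.47) mod 360° = 159.69° ≈ 160°.

160°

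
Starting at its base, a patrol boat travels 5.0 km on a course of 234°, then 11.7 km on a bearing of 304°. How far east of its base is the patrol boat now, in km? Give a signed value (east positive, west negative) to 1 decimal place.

-13.7 km

Leg 1 (234°, 5.0 km): east 5.0 sin 234° = -4.05, north 5.0 cos 234° = -2.94
Leg 2 (304°, 11.7 km): east 11.7 sin 304° = -9.70, north 11.7 cos 304° = 6.54
Net east component: -13.74 km.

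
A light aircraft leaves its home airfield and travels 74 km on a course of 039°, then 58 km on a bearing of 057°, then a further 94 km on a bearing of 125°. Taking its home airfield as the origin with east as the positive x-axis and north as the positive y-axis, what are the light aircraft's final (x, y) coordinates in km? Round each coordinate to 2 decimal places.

Leg 1 (039°, 74 km): east 74 sin 39° = 46.57, north 74 cos 39° = 57.51
Leg 2 (057°, 58 km): east 58 sin 57° = 48.64, north 58 cos 57° = 31.59
Leg 3 (125°, 94 km): east 94 sin 125° = 77.00, north 94 cos 125° = -53.92
Summing: 172.21 km east, 35.18 km north → (172.21, 35.18).

(172.21, 35.18)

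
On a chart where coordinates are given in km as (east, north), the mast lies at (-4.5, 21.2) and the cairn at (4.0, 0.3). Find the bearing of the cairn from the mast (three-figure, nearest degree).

158°

Δeast = 4.0 − -4.5 = 8.50; Δnorth = 0.3 − 21.2 = -20.90.
Bearing = atan2(Δeast, Δnorth) mod 360° = 157.87° ≈ 158°.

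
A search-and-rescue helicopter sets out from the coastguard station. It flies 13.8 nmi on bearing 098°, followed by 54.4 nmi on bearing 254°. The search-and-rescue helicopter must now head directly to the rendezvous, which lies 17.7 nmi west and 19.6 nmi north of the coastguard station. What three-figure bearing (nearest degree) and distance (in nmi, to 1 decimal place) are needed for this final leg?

Leg 1 (098°, 13.8 nmi): east 13.8 sin 98° = 13.67, north 13.8 cos 98° = -1.92
Leg 2 (254°, 54.4 nmi): east 54.4 sin 254° = -52.29, north 54.4 cos 254° = -14.99
Current position: (-38.63, -16.92). Target: (-17.7, 19.6). Remaining: Δeast = 20.93, Δnorth = 36.52.
Bearing = atan2(20.93, 36.52) mod 360° = 29.82°; distance = √((20.93)² + (36.52)²) = 42.087 nmi.

030°, 42.1 nmi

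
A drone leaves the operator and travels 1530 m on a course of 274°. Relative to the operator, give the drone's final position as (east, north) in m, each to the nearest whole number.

(-1526, 107)

Leg 1 (274°, 1530 m): east 1530 sin 274° = -1526.27, north 1530 cos 274° = 106.73
Summing: -1526.27 m east, 106.73 m north → (-1526, 107).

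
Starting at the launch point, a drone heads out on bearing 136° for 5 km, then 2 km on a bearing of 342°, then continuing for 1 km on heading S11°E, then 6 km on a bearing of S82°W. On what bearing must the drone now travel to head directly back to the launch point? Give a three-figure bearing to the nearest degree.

040°

Leg 1 (136°, 5 km): east 5 sin 136° = 3.47, north 5 cos 136° = -3.60
Leg 2 (342°, 2 km): east 2 sin 342° = -0.62, north 2 cos 342° = 1.90
Leg 3 (S11°E, 1 km): east 1 sin 169° = 0.19, north 1 cos 169° = -0.98
Leg 4 (S82°W, 6 km): east 6 sin 262° = -5.94, north 6 cos 262° = -0.84
Net displacement: -2.90 east, -3.51 north. Direction back to start is (2.90, 3.51): bearing = atan2(2.90, 3.51) mod 360° = 39.51° ≈ 040°.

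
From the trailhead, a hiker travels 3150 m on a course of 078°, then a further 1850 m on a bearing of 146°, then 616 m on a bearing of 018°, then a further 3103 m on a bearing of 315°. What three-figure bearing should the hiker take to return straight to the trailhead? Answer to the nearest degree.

228°

Leg 1 (078°, 3150 m): east 3150 sin 78° = 3081.16, north 3150 cos 78° = 654.92
Leg 2 (146°, 1850 m): east 1850 sin 146° = 1034.51, north 1850 cos 146° = -1533.72
Leg 3 (018°, 616 m): east 616 sin 18° = 190.35, north 616 cos 18° = 585.85
Leg 4 (315°, 3103 m): east 3103 sin 315° = -2194.15, north 3103 cos 315° = 2194.15
Net displacement: 2111.87 east, 1901.21 north. Direction back to start is (-2111.87, -1901.21): bearing = atan2(-2111.87, -1901.21) mod 360° = 228.01° ≈ 228°.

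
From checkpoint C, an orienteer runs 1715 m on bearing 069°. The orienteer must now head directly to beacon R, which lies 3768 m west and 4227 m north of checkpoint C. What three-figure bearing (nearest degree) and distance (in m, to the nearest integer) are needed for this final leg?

304°, 6471 m

Leg 1 (069°, 1715 m): east 1715 sin 69° = 1601.09, north 1715 cos 69° = 614.60
Current position: (1601.09, 614.60). Target: (-3768, 4227). Remaining: Δeast = -5369.09, Δnorth = 3612.40.
Bearing = atan2(-5369.09, 3612.40) mod 360° = 303.93°; distance = √((-5369.09)² + (3612.40)²) = 6471.210 m.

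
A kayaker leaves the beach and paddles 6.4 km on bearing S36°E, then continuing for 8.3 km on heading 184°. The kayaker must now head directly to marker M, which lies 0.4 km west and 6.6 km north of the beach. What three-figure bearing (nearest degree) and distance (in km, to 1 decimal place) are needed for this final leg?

350°, 20.4 km

Leg 1 (S36°E, 6.4 km): east 6.4 sin 144° = 3.76, north 6.4 cos 144° = -5.18
Leg 2 (184°, 8.3 km): east 8.3 sin 184° = -0.58, north 8.3 cos 184° = -8.28
Current position: (3.18, -13.46). Target: (-0.4, 6.6). Remaining: Δeast = -3.58, Δnorth = 20.06.
Bearing = atan2(-3.58, 20.06) mod 360° = 349.87°; distance = √((-3.58)² + (20.06)²) = 20.375 km.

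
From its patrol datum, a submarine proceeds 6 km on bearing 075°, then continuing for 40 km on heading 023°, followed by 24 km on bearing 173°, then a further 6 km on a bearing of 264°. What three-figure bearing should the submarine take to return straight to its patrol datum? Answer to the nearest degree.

Leg 1 (075°, 6 km): east 6 sin 75° = 5.80, north 6 cos 75° = 1.55
Leg 2 (023°, 40 km): east 40 sin 23° = 15.63, north 40 cos 23° = 36.82
Leg 3 (173°, 24 km): east 24 sin 173° = 2.92, north 24 cos 173° = -23.82
Leg 4 (264°, 6 km): east 6 sin 264° = -5.97, north 6 cos 264° = -0.63
Net displacement: 18.38 east, 13.92 north. Direction back to start is (-18.38, -13.92): bearing = atan2(-18.38, -13.92) mod 360° = 232.86° ≈ 233°.

233°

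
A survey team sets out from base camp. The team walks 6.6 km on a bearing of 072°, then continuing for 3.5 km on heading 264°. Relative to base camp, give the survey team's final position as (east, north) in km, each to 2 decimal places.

Leg 1 (072°, 6.6 km): east 6.6 sin 72° = 6.28, north 6.6 cos 72° = 2.04
Leg 2 (264°, 3.5 km): east 3.5 sin 264° = -3.48, north 3.5 cos 264° = -0.37
Summing: 2.80 km east, 1.67 km north → (2.80, 1.67).

(2.80, 1.67)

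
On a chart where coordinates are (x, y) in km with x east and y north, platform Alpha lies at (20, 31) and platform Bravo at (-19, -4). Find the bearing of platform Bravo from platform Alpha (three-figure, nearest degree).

Δeast = -19 − 20 = -39.00; Δnorth = -4 − 31 = -35.00.
Bearing = atan2(Δeast, Δnorth) mod 360° = 228.09° ≈ 228°.

228°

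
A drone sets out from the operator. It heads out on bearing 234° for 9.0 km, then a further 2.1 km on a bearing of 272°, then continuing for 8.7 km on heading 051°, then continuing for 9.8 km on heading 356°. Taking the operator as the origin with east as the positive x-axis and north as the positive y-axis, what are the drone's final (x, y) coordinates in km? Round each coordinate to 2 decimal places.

(-3.30, 10.03)

Leg 1 (234°, 9.0 km): east 9.0 sin 234° = -7.28, north 9.0 cos 234° = -5.29
Leg 2 (272°, 2.1 km): east 2.1 sin 272° = -2.10, north 2.1 cos 272° = 0.07
Leg 3 (051°, 8.7 km): east 8.7 sin 51° = 6.76, north 8.7 cos 51° = 5.48
Leg 4 (356°, 9.8 km): east 9.8 sin 356° = -0.68, north 9.8 cos 356° = 9.78
Summing: -3.30 km east, 10.03 km north → (-3.30, 10.03).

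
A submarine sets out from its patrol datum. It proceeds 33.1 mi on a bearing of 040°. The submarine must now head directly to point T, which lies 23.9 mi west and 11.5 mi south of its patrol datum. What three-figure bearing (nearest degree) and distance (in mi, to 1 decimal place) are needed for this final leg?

231°, 58.3 mi

Leg 1 (040°, 33.1 mi): east 33.1 sin 40° = 21.28, north 33.1 cos 40° = 25.36
Current position: (21.28, 25.36). Target: (-23.9, -11.5). Remaining: Δeast = -45.18, Δnorth = -36.86.
Bearing = atan2(-45.18, -36.86) mod 360° = 230.79°; distance = √((-45.18)² + (-36.86)²) = 58.303 mi.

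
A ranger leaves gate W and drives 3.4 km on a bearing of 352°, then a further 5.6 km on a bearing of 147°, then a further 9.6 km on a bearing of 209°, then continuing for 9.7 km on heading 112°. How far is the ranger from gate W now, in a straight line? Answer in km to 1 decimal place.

Leg 1 (352°, 3.4 km): east 3.4 sin 352° = -0.47, north 3.4 cos 352° = 3.37
Leg 2 (147°, 5.6 km): east 5.6 sin 147° = 3.05, north 5.6 cos 147° = -4.70
Leg 3 (209°, 9.6 km): east 9.6 sin 209° = -4.65, north 9.6 cos 209° = -8.40
Leg 4 (112°, 9.7 km): east 9.7 sin 112° = 8.99, north 9.7 cos 112° = -3.63
Net: 6.92 east, -13.36 north. Distance = √((6.92)² + (-13.36)²) = 15.044 km.

15.0 km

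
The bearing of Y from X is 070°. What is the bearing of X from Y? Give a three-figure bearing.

250°

Back-bearing = 070° + 180° = 250°.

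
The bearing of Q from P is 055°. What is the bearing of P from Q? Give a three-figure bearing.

235°

Back-bearing = 055° + 180° = 235°.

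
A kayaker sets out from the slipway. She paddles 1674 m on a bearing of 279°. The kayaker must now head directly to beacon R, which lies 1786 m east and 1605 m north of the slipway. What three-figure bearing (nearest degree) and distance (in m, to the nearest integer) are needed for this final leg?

Leg 1 (279°, 1674 m): east 1674 sin 279° = -1653.39, north 1674 cos 279° = 261.87
Current position: (-1653.39, 261.87). Target: (1786, 1605). Remaining: Δeast = 3439.39, Δnorth = 1343.13.
Bearing = atan2(3439.39, 1343.13) mod 360° = 68.67°; distance = √((3439.39)² + (1343.13)²) = 3692.343 m.

069°, 3692 m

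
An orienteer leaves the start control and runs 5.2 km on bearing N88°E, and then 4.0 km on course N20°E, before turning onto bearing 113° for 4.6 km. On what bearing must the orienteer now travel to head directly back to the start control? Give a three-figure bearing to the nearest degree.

Leg 1 (N88°E, 5.2 km): east 5.2 sin 88° = 5.20, north 5.2 cos 88° = 0.18
Leg 2 (N20°E, 4.0 km): east 4.0 sin 20° = 1.37, north 4.0 cos 20° = 3.76
Leg 3 (113°, 4.6 km): east 4.6 sin 113° = 4.23, north 4.6 cos 113° = -1.80
Net displacement: 10.80 east, 2.14 north. Direction back to start is (-10.80, -2.14): bearing = atan2(-10.80, -2.14) mod 360° = 258.78° ≈ 259°.

259°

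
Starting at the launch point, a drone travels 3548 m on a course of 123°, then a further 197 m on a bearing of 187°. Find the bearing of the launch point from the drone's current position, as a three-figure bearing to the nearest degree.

Leg 1 (123°, 3548 m): east 3548 sin 123° = 2975.60, north 3548 cos 123° = -1932.38
Leg 2 (187°, 197 m): east 197 sin 187° = -24.01, north 197 cos 187° = -195.53
Net displacement: 2951.59 east, -2127.91 north. Direction back to start is (-2951.59, 2127.91): bearing = atan2(-2951.59, 2127.91) mod 360° = 305.79° ≈ 306°.

306°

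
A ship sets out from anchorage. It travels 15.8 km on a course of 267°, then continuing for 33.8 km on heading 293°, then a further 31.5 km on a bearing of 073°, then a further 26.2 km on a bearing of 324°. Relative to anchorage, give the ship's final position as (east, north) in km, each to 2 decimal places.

(-32.17, 42.79)

Leg 1 (267°, 15.8 km): east 15.8 sin 267° = -15.78, north 15.8 cos 267° = -0.83
Leg 2 (293°, 33.8 km): east 33.8 sin 293° = -31.11, north 33.8 cos 293° = 13.21
Leg 3 (073°, 31.5 km): east 31.5 sin 73° = 30.12, north 31.5 cos 73° = 9.21
Leg 4 (324°, 26.2 km): east 26.2 sin 324° = -15.40, north 26.2 cos 324° = 21.20
Summing: -32.17 km east, 42.79 km north → (-32.17, 42.79).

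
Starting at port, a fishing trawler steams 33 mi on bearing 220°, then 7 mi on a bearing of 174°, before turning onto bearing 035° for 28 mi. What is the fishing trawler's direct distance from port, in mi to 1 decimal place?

Leg 1 (220°, 33 mi): east 33 sin 220° = -21.21, north 33 cos 220° = -25.28
Leg 2 (174°, 7 mi): east 7 sin 174° = 0.73, north 7 cos 174° = -6.96
Leg 3 (035°, 28 mi): east 28 sin 35° = 16.06, north 28 cos 35° = 22.94
Net: -4.42 east, -9.30 north. Distance = √((-4.42)² + (-9.30)²) = 10.301 mi.

10.3 mi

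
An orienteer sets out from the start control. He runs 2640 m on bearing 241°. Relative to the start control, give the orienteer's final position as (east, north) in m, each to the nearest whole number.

Leg 1 (241°, 2640 m): east 2640 sin 241° = -2309.00, north 2640 cos 241° = -1279.90
Summing: -2309.00 m east, -1279.90 m north → (-2309, -1280).

(-2309, -1280)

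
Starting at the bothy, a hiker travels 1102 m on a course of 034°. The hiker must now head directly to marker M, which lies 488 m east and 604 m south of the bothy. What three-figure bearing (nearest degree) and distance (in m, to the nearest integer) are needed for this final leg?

Leg 1 (034°, 1102 m): east 1102 sin 34° = 616.23, north 1102 cos 34° = 913.60
Current position: (616.23, 913.60). Target: (488, -604). Remaining: Δeast = -128.23, Δnorth = -1517.60.
Bearing = atan2(-128.23, -1517.60) mod 360° = 184.83°; distance = √((-128.23)² + (-1517.60)²) = 1523.007 m.

185°, 1523 m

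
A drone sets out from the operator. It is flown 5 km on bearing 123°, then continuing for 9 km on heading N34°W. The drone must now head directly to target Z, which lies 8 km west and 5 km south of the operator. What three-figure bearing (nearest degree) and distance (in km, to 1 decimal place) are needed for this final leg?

Leg 1 (123°, 5 km): east 5 sin 123° = 4.19, north 5 cos 123° = -2.72
Leg 2 (N34°W, 9 km): east 9 sin 326° = -5.03, north 9 cos 326° = 7.46
Current position: (-0.84, 4.74). Target: (-8, -5). Remaining: Δeast = -7.16, Δnorth = -9.74.
Bearing = atan2(-7.16, -9.74) mod 360° = 216.33°; distance = √((-7.16)² + (-9.74)²) = 12.087 km.

216°, 12.1 km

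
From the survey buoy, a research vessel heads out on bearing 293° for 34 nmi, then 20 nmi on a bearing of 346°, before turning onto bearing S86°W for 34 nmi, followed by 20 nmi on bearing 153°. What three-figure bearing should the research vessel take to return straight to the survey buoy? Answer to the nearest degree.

Leg 1 (293°, 34 nmi): east 34 sin 293° = -31.30, north 34 cos 293° = 13.28
Leg 2 (346°, 20 nmi): east 20 sin 346° = -4.84, north 20 cos 346° = 19.41
Leg 3 (S86°W, 34 nmi): east 34 sin 266° = -33.92, north 34 cos 266° = -2.37
Leg 4 (153°, 20 nmi): east 20 sin 153° = 9.08, north 20 cos 153° = -17.82
Net displacement: -60.97 east, 12.50 north. Direction back to start is (60.97, -12.50): bearing = atan2(60.97, -12.50) mod 360° = 101.58° ≈ 102°.

102°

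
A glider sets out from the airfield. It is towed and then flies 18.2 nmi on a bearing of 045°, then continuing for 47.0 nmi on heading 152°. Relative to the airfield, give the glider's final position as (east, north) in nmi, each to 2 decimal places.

(34.93, -28.63)

Leg 1 (045°, 18.2 nmi): east 18.2 sin 45° = 12.87, north 18.2 cos 45° = 12.87
Leg 2 (152°, 47.0 nmi): east 47.0 sin 152° = 22.07, north 47.0 cos 152° = -41.50
Summing: 34.93 nmi east, -28.63 nmi north → (34.93, -28.63).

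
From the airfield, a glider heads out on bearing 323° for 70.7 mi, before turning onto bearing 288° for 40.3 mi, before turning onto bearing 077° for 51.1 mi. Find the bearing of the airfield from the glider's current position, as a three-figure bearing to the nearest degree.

159°

Leg 1 (323°, 70.7 mi): east 70.7 sin 323° = -42.55, north 70.7 cos 323° = 56.46
Leg 2 (288°, 40.3 mi): east 40.3 sin 288° = -38.33, north 40.3 cos 288° = 12.45
Leg 3 (077°, 51.1 mi): east 51.1 sin 77° = 49.79, north 51.1 cos 77° = 11.49
Net displacement: -31.09 east, 80.41 north. Direction back to start is (31.09, -80.41): bearing = atan2(31.09, -80.41) mod 360° = 158.86° ≈ 159°.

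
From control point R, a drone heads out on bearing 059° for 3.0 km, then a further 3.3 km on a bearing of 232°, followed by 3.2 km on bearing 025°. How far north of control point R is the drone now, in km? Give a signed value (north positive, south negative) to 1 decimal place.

2.4 km

Leg 1 (059°, 3.0 km): east 3.0 sin 59° = 2.57, north 3.0 cos 59° = 1.55
Leg 2 (232°, 3.3 km): east 3.3 sin 232° = -2.60, north 3.3 cos 232° = -2.03
Leg 3 (025°, 3.2 km): east 3.2 sin 25° = 1.35, north 3.2 cos 25° = 2.90
Net north component: 2.41 km.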